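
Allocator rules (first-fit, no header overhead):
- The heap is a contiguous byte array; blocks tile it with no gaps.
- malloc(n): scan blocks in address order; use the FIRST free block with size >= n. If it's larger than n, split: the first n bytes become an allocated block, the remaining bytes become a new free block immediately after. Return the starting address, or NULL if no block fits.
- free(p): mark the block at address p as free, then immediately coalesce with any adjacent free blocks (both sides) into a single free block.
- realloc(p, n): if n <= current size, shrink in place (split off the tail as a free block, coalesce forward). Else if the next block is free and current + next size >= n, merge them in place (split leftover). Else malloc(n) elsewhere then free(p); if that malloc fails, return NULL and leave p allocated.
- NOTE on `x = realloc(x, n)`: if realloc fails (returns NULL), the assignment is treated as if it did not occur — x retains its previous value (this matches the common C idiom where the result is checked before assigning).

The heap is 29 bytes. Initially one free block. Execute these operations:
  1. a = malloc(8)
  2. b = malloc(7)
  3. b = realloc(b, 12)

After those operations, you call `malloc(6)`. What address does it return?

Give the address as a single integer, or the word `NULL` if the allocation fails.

Op 1: a = malloc(8) -> a = 0; heap: [0-7 ALLOC][8-28 FREE]
Op 2: b = malloc(7) -> b = 8; heap: [0-7 ALLOC][8-14 ALLOC][15-28 FREE]
Op 3: b = realloc(b, 12) -> b = 8; heap: [0-7 ALLOC][8-19 ALLOC][20-28 FREE]
malloc(6): first-fit scan over [0-7 ALLOC][8-19 ALLOC][20-28 FREE] -> 20

Answer: 20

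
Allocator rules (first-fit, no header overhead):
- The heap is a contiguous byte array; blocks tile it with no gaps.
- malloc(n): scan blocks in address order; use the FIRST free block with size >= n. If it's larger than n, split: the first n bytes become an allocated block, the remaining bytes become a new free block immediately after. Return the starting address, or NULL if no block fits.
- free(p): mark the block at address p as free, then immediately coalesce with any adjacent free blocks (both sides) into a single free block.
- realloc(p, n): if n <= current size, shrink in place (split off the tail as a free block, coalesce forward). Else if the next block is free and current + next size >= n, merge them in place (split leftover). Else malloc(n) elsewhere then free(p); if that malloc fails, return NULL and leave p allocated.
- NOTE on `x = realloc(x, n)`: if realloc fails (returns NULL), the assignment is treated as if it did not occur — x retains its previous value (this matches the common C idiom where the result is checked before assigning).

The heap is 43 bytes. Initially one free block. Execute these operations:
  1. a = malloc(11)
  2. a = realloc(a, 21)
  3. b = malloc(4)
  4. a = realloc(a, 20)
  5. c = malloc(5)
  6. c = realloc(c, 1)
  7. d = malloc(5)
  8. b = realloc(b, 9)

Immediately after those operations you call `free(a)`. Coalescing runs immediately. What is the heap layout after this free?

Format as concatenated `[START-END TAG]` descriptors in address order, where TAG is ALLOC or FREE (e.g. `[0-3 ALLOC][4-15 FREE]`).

Op 1: a = malloc(11) -> a = 0; heap: [0-10 ALLOC][11-42 FREE]
Op 2: a = realloc(a, 21) -> a = 0; heap: [0-20 ALLOC][21-42 FREE]
Op 3: b = malloc(4) -> b = 21; heap: [0-20 ALLOC][21-24 ALLOC][25-42 FREE]
Op 4: a = realloc(a, 20) -> a = 0; heap: [0-19 ALLOC][20-20 FREE][21-24 ALLOC][25-42 FREE]
Op 5: c = malloc(5) -> c = 25; heap: [0-19 ALLOC][20-20 FREE][21-24 ALLOC][25-29 ALLOC][30-42 FREE]
Op 6: c = realloc(c, 1) -> c = 25; heap: [0-19 ALLOC][20-20 FREE][21-24 ALLOC][25-25 ALLOC][26-42 FREE]
Op 7: d = malloc(5) -> d = 26; heap: [0-19 ALLOC][20-20 FREE][21-24 ALLOC][25-25 ALLOC][26-30 ALLOC][31-42 FREE]
Op 8: b = realloc(b, 9) -> b = 31; heap: [0-19 ALLOC][20-24 FREE][25-25 ALLOC][26-30 ALLOC][31-39 ALLOC][40-42 FREE]
free(a): a = 0 -> block [0-19 ALLOC]; mark free, coalesce with adjacent free neighbors -> [0-24 FREE][25-25 ALLOC][26-30 ALLOC][31-39 ALLOC][40-42 FREE]

Answer: [0-24 FREE][25-25 ALLOC][26-30 ALLOC][31-39 ALLOC][40-42 FREE]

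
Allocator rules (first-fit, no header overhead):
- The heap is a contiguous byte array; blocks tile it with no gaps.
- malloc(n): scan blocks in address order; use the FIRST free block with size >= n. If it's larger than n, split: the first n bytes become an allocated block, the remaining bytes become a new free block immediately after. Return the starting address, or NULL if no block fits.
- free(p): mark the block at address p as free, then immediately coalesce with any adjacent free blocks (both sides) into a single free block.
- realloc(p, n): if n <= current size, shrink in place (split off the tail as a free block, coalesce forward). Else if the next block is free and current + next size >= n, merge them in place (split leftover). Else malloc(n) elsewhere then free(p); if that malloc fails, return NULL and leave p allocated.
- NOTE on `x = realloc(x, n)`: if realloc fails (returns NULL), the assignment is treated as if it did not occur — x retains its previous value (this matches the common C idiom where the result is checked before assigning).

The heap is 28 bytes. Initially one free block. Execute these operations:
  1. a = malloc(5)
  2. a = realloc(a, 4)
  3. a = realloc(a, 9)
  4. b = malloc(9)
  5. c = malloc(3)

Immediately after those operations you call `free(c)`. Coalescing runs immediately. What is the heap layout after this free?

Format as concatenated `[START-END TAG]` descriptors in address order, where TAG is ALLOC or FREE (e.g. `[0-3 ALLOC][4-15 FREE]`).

Op 1: a = malloc(5) -> a = 0; heap: [0-4 ALLOC][5-27 FREE]
Op 2: a = realloc(a, 4) -> a = 0; heap: [0-3 ALLOC][4-27 FREE]
Op 3: a = realloc(a, 9) -> a = 0; heap: [0-8 ALLOC][9-27 FREE]
Op 4: b = malloc(9) -> b = 9; heap: [0-8 ALLOC][9-17 ALLOC][18-27 FREE]
Op 5: c = malloc(3) -> c = 18; heap: [0-8 ALLOC][9-17 ALLOC][18-20 ALLOC][21-27 FREE]
free(c): c = 18 -> block [18-20 ALLOC]; mark free, coalesce with adjacent free neighbors -> [0-8 ALLOC][9-17 ALLOC][18-27 FREE]

Answer: [0-8 ALLOC][9-17 ALLOC][18-27 FREE]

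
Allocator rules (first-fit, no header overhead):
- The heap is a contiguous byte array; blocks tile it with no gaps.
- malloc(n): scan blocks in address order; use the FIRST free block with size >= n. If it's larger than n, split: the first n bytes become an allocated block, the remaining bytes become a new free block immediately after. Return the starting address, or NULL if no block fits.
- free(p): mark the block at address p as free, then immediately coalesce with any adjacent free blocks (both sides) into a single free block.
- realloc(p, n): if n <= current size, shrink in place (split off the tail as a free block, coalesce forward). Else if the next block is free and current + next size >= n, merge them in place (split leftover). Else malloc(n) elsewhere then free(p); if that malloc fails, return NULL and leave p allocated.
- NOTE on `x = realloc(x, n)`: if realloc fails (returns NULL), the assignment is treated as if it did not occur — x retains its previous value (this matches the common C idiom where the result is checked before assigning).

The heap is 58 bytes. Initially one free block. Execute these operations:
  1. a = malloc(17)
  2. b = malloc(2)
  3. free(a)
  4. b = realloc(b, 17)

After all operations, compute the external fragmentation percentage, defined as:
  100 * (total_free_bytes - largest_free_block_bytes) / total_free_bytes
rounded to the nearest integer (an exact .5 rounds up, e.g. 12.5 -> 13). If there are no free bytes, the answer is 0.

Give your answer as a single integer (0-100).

Answer: 41

Derivation:
Op 1: a = malloc(17) -> a = 0; heap: [0-16 ALLOC][17-57 FREE]
Op 2: b = malloc(2) -> b = 17; heap: [0-16 ALLOC][17-18 ALLOC][19-57 FREE]
Op 3: free(a) -> (freed a); heap: [0-16 FREE][17-18 ALLOC][19-57 FREE]
Op 4: b = realloc(b, 17) -> b = 17; heap: [0-16 FREE][17-33 ALLOC][34-57 FREE]
Free blocks: [17 24] total_free=41 largest=24 -> 100*(41-24)/41 = 1700/41 ≈ 41.463 -> rounds to 41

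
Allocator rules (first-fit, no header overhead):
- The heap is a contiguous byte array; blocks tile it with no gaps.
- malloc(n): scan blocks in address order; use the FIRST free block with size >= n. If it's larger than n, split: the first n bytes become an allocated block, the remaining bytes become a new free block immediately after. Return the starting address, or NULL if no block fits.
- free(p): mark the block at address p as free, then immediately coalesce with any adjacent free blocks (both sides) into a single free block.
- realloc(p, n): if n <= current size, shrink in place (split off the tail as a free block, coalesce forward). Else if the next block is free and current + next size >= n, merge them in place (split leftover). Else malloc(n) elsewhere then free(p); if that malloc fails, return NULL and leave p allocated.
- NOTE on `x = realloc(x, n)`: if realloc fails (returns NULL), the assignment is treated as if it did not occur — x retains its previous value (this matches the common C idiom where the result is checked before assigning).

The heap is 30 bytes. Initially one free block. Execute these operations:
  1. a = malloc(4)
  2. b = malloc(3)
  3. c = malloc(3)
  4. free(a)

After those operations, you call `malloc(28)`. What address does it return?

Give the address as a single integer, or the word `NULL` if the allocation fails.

Answer: NULL

Derivation:
Op 1: a = malloc(4) -> a = 0; heap: [0-3 ALLOC][4-29 FREE]
Op 2: b = malloc(3) -> b = 4; heap: [0-3 ALLOC][4-6 ALLOC][7-29 FREE]
Op 3: c = malloc(3) -> c = 7; heap: [0-3 ALLOC][4-6 ALLOC][7-9 ALLOC][10-29 FREE]
Op 4: free(a) -> (freed a); heap: [0-3 FREE][4-6 ALLOC][7-9 ALLOC][10-29 FREE]
malloc(28): first-fit scan over [0-3 FREE][4-6 ALLOC][7-9 ALLOC][10-29 FREE] -> NULL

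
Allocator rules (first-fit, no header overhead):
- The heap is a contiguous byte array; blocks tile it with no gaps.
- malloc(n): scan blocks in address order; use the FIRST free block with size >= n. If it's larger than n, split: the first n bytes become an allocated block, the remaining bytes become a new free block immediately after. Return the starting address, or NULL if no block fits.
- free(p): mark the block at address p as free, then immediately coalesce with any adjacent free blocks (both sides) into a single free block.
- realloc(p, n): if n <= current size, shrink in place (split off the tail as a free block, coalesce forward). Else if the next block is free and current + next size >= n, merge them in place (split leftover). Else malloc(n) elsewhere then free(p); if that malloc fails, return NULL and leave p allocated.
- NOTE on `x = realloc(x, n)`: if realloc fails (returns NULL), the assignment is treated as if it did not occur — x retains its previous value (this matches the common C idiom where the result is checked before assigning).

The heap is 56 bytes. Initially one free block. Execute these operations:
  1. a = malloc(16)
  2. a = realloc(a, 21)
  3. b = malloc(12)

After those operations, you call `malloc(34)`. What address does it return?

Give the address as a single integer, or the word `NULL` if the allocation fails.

Op 1: a = malloc(16) -> a = 0; heap: [0-15 ALLOC][16-55 FREE]
Op 2: a = realloc(a, 21) -> a = 0; heap: [0-20 ALLOC][21-55 FREE]
Op 3: b = malloc(12) -> b = 21; heap: [0-20 ALLOC][21-32 ALLOC][33-55 FREE]
malloc(34): first-fit scan over [0-20 ALLOC][21-32 ALLOC][33-55 FREE] -> NULL

Answer: NULL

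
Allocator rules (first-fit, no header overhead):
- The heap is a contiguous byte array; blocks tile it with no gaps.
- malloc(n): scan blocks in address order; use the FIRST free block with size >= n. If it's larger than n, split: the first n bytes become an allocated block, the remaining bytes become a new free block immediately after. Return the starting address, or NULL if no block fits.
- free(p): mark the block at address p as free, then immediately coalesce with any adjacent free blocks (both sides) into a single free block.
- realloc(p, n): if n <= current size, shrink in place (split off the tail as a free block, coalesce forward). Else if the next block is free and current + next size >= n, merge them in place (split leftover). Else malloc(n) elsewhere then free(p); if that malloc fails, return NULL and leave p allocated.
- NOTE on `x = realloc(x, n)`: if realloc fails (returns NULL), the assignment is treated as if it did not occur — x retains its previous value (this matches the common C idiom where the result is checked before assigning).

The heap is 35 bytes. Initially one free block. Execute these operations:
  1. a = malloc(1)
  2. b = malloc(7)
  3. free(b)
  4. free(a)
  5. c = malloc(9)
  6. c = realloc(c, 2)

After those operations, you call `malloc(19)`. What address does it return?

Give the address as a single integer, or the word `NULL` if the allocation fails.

Op 1: a = malloc(1) -> a = 0; heap: [0-0 ALLOC][1-34 FREE]
Op 2: b = malloc(7) -> b = 1; heap: [0-0 ALLOC][1-7 ALLOC][8-34 FREE]
Op 3: free(b) -> (freed b); heap: [0-0 ALLOC][1-34 FREE]
Op 4: free(a) -> (freed a); heap: [0-34 FREE]
Op 5: c = malloc(9) -> c = 0; heap: [0-8 ALLOC][9-34 FREE]
Op 6: c = realloc(c, 2) -> c = 0; heap: [0-1 ALLOC][2-34 FREE]
malloc(19): first-fit scan over [0-1 ALLOC][2-34 FREE] -> 2

Answer: 2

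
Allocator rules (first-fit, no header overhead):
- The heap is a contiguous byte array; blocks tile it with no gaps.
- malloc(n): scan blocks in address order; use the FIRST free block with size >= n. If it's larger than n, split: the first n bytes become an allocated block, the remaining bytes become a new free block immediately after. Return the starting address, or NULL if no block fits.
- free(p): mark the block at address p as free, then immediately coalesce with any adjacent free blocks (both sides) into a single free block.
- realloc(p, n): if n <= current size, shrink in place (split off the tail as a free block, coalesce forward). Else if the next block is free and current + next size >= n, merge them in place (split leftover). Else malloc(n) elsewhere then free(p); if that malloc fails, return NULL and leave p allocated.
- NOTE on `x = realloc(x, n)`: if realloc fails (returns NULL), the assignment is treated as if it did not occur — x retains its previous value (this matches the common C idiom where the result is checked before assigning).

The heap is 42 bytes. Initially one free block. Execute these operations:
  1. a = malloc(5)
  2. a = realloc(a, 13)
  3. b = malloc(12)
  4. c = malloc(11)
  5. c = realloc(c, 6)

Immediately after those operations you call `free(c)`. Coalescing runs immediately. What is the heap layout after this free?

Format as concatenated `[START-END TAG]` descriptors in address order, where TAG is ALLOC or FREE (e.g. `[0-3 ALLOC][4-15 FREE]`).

Answer: [0-12 ALLOC][13-24 ALLOC][25-41 FREE]

Derivation:
Op 1: a = malloc(5) -> a = 0; heap: [0-4 ALLOC][5-41 FREE]
Op 2: a = realloc(a, 13) -> a = 0; heap: [0-12 ALLOC][13-41 FREE]
Op 3: b = malloc(12) -> b = 13; heap: [0-12 ALLOC][13-24 ALLOC][25-41 FREE]
Op 4: c = malloc(11) -> c = 25; heap: [0-12 ALLOC][13-24 ALLOC][25-35 ALLOC][36-41 FREE]
Op 5: c = realloc(c, 6) -> c = 25; heap: [0-12 ALLOC][13-24 ALLOC][25-30 ALLOC][31-41 FREE]
free(c): c = 25 -> block [25-30 ALLOC]; mark free, coalesce with adjacent free neighbors -> [0-12 ALLOC][13-24 ALLOC][25-41 FREE]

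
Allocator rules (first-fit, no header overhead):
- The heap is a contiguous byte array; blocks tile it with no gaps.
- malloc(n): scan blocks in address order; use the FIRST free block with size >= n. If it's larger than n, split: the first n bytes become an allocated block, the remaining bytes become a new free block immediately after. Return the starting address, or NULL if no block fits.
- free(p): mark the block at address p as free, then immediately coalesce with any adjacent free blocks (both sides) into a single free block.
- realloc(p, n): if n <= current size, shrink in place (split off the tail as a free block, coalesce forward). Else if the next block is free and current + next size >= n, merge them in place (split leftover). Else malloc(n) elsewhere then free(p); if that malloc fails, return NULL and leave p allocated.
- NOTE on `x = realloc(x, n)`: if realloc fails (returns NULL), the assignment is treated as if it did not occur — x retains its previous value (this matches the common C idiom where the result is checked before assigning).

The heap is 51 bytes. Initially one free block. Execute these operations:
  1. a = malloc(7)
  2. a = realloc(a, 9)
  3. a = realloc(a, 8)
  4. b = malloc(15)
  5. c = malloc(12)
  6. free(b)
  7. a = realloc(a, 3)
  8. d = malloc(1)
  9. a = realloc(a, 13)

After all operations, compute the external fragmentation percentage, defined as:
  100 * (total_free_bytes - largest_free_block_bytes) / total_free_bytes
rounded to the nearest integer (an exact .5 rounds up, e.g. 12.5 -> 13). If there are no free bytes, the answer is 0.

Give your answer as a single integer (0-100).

Op 1: a = malloc(7) -> a = 0; heap: [0-6 ALLOC][7-50 FREE]
Op 2: a = realloc(a, 9) -> a = 0; heap: [0-8 ALLOC][9-50 FREE]
Op 3: a = realloc(a, 8) -> a = 0; heap: [0-7 ALLOC][8-50 FREE]
Op 4: b = malloc(15) -> b = 8; heap: [0-7 ALLOC][8-22 ALLOC][23-50 FREE]
Op 5: c = malloc(12) -> c = 23; heap: [0-7 ALLOC][8-22 ALLOC][23-34 ALLOC][35-50 FREE]
Op 6: free(b) -> (freed b); heap: [0-7 ALLOC][8-22 FREE][23-34 ALLOC][35-50 FREE]
Op 7: a = realloc(a, 3) -> a = 0; heap: [0-2 ALLOC][3-22 FREE][23-34 ALLOC][35-50 FREE]
Op 8: d = malloc(1) -> d = 3; heap: [0-2 ALLOC][3-3 ALLOC][4-22 FREE][23-34 ALLOC][35-50 FREE]
Op 9: a = realloc(a, 13) -> a = 4; heap: [0-2 FREE][3-3 ALLOC][4-16 ALLOC][17-22 FREE][23-34 ALLOC][35-50 FREE]
Free blocks: [3 6 16] total_free=25 largest=16 -> 100*(25-16)/25 = 900/25 = 36

Answer: 36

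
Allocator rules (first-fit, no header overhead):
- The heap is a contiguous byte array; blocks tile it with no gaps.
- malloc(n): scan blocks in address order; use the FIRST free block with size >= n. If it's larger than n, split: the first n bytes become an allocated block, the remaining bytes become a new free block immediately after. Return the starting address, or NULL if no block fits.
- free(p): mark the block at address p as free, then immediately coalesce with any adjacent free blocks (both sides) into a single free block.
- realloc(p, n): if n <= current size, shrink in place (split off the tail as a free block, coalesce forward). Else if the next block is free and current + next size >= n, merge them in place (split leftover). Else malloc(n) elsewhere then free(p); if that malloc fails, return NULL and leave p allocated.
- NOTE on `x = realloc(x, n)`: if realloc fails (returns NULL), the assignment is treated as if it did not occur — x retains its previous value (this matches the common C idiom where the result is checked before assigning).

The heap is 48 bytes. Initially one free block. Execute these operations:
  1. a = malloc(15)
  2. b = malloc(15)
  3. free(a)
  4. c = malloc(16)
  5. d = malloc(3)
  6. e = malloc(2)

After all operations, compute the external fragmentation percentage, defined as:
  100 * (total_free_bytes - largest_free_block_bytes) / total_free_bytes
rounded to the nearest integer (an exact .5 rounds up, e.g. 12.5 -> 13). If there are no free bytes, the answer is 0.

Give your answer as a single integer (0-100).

Answer: 17

Derivation:
Op 1: a = malloc(15) -> a = 0; heap: [0-14 ALLOC][15-47 FREE]
Op 2: b = malloc(15) -> b = 15; heap: [0-14 ALLOC][15-29 ALLOC][30-47 FREE]
Op 3: free(a) -> (freed a); heap: [0-14 FREE][15-29 ALLOC][30-47 FREE]
Op 4: c = malloc(16) -> c = 30; heap: [0-14 FREE][15-29 ALLOC][30-45 ALLOC][46-47 FREE]
Op 5: d = malloc(3) -> d = 0; heap: [0-2 ALLOC][3-14 FREE][15-29 ALLOC][30-45 ALLOC][46-47 FREE]
Op 6: e = malloc(2) -> e = 3; heap: [0-2 ALLOC][3-4 ALLOC][5-14 FREE][15-29 ALLOC][30-45 ALLOC][46-47 FREE]
Free blocks: [10 2] total_free=12 largest=10 -> 100*(12-10)/12 = 200/12 ≈ 16.667 -> rounds to 17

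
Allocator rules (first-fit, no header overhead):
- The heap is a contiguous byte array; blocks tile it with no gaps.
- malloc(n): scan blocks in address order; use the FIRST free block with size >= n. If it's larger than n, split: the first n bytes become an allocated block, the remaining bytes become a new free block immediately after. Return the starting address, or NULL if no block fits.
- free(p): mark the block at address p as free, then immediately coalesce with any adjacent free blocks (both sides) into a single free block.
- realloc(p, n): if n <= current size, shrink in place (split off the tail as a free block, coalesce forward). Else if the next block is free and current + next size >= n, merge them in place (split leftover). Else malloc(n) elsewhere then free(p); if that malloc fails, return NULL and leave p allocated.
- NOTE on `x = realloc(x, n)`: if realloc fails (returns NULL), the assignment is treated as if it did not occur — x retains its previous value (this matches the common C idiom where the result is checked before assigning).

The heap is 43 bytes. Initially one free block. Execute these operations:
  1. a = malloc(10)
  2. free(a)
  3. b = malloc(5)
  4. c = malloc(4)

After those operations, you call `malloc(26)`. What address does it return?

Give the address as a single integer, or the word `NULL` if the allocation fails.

Op 1: a = malloc(10) -> a = 0; heap: [0-9 ALLOC][10-42 FREE]
Op 2: free(a) -> (freed a); heap: [0-42 FREE]
Op 3: b = malloc(5) -> b = 0; heap: [0-4 ALLOC][5-42 FREE]
Op 4: c = malloc(4) -> c = 5; heap: [0-4 ALLOC][5-8 ALLOC][9-42 FREE]
malloc(26): first-fit scan over [0-4 ALLOC][5-8 ALLOC][9-42 FREE] -> 9

Answer: 9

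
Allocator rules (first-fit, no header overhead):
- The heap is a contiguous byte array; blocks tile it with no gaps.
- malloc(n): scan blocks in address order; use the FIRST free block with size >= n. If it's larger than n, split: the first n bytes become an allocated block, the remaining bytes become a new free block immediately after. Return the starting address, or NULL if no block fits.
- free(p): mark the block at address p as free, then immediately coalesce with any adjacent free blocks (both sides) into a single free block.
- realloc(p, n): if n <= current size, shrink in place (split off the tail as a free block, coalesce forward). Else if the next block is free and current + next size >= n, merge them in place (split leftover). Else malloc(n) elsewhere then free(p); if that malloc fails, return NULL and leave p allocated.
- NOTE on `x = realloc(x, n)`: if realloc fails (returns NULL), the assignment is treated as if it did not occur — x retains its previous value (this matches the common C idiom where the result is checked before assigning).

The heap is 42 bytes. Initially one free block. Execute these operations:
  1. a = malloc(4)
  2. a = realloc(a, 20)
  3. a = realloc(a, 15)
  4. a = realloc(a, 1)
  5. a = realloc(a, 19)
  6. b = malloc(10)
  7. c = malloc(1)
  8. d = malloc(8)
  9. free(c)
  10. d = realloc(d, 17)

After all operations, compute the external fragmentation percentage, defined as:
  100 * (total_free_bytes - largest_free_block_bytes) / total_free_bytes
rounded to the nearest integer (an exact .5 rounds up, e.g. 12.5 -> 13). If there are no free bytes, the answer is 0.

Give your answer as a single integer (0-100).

Op 1: a = malloc(4) -> a = 0; heap: [0-3 ALLOC][4-41 FREE]
Op 2: a = realloc(a, 20) -> a = 0; heap: [0-19 ALLOC][20-41 FREE]
Op 3: a = realloc(a, 15) -> a = 0; heap: [0-14 ALLOC][15-41 FREE]
Op 4: a = realloc(a, 1) -> a = 0; heap: [0-0 ALLOC][1-41 FREE]
Op 5: a = realloc(a, 19) -> a = 0; heap: [0-18 ALLOC][19-41 FREE]
Op 6: b = malloc(10) -> b = 19; heap: [0-18 ALLOC][19-28 ALLOC][29-41 FREE]
Op 7: c = malloc(1) -> c = 29; heap: [0-18 ALLOC][19-28 ALLOC][29-29 ALLOC][30-41 FREE]
Op 8: d = malloc(8) -> d = 30; heap: [0-18 ALLOC][19-28 ALLOC][29-29 ALLOC][30-37 ALLOC][38-41 FREE]
Op 9: free(c) -> (freed c); heap: [0-18 ALLOC][19-28 ALLOC][29-29 FREE][30-37 ALLOC][38-41 FREE]
Op 10: d = realloc(d, 17) -> NULL (d unchanged); heap: [0-18 ALLOC][19-28 ALLOC][29-29 FREE][30-37 ALLOC][38-41 FREE]
Free blocks: [1 4] total_free=5 largest=4 -> 100*(5-4)/5 = 100/5 = 20

Answer: 20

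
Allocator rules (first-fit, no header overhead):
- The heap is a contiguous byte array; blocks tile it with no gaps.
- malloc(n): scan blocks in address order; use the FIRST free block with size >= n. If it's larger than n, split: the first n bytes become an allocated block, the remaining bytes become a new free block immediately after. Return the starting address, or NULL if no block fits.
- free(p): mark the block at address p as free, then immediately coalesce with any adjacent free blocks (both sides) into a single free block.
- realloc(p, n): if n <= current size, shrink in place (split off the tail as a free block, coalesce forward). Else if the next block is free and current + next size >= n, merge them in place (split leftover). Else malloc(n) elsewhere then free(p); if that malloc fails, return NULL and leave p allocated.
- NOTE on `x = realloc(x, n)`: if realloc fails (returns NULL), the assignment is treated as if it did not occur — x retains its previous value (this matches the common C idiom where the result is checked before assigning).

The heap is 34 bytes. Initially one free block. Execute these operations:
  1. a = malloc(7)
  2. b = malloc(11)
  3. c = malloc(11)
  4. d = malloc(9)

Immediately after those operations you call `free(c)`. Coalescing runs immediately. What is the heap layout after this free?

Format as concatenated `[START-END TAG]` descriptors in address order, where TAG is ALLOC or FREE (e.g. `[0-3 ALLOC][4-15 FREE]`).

Answer: [0-6 ALLOC][7-17 ALLOC][18-33 FREE]

Derivation:
Op 1: a = malloc(7) -> a = 0; heap: [0-6 ALLOC][7-33 FREE]
Op 2: b = malloc(11) -> b = 7; heap: [0-6 ALLOC][7-17 ALLOC][18-33 FREE]
Op 3: c = malloc(11) -> c = 18; heap: [0-6 ALLOC][7-17 ALLOC][18-28 ALLOC][29-33 FREE]
Op 4: d = malloc(9) -> d = NULL; heap: [0-6 ALLOC][7-17 ALLOC][18-28 ALLOC][29-33 FREE]
free(c): c = 18 -> block [18-28 ALLOC]; mark free, coalesce with adjacent free neighbors -> [0-6 ALLOC][7-17 ALLOC][18-33 FREE]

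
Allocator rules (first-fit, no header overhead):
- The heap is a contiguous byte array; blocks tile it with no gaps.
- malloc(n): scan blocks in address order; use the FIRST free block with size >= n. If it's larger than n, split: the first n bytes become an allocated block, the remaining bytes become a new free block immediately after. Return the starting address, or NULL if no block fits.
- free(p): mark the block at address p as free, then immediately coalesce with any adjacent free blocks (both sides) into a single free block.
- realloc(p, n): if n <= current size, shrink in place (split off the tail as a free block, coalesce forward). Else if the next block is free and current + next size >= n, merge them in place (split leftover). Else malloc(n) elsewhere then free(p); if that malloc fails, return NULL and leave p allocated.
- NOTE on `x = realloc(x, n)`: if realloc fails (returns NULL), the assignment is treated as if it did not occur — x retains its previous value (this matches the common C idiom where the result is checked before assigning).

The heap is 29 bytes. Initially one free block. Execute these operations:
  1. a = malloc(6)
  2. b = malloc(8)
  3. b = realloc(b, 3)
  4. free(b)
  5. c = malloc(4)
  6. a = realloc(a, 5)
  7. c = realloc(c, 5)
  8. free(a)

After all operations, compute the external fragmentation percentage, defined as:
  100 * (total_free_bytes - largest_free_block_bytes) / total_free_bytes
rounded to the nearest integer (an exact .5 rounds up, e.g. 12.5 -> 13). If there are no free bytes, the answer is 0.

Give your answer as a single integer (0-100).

Op 1: a = malloc(6) -> a = 0; heap: [0-5 ALLOC][6-28 FREE]
Op 2: b = malloc(8) -> b = 6; heap: [0-5 ALLOC][6-13 ALLOC][14-28 FREE]
Op 3: b = realloc(b, 3) -> b = 6; heap: [0-5 ALLOC][6-8 ALLOC][9-28 FREE]
Op 4: free(b) -> (freed b); heap: [0-5 ALLOC][6-28 FREE]
Op 5: c = malloc(4) -> c = 6; heap: [0-5 ALLOC][6-9 ALLOC][10-28 FREE]
Op 6: a = realloc(a, 5) -> a = 0; heap: [0-4 ALLOC][5-5 FREE][6-9 ALLOC][10-28 FREE]
Op 7: c = realloc(c, 5) -> c = 6; heap: [0-4 ALLOC][5-5 FREE][6-10 ALLOC][11-28 FREE]
Op 8: free(a) -> (freed a); heap: [0-5 FREE][6-10 ALLOC][11-28 FREE]
Free blocks: [6 18] total_free=24 largest=18 -> 100*(24-18)/24 = 600/24 = 25

Answer: 25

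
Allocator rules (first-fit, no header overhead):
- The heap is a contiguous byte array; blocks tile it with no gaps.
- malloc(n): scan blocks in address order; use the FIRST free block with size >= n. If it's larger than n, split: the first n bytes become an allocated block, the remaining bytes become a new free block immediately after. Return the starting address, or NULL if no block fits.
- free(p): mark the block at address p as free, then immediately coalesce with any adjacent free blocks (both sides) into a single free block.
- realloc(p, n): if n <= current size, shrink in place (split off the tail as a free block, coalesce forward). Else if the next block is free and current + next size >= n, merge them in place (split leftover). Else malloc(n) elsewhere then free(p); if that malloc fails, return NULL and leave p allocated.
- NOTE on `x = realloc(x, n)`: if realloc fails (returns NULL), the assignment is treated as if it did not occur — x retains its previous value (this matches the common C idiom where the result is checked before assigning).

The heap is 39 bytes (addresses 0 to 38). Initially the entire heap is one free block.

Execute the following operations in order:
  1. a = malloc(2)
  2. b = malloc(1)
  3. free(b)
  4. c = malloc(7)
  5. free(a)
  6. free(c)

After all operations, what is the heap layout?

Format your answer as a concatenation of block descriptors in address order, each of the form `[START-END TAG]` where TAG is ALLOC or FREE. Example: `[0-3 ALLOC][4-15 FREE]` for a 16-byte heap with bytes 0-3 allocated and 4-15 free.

Answer: [0-38 FREE]

Derivation:
Op 1: a = malloc(2) -> a = 0; heap: [0-1 ALLOC][2-38 FREE]
Op 2: b = malloc(1) -> b = 2; heap: [0-1 ALLOC][2-2 ALLOC][3-38 FREE]
Op 3: free(b) -> (freed b); heap: [0-1 ALLOC][2-38 FREE]
Op 4: c = malloc(7) -> c = 2; heap: [0-1 ALLOC][2-8 ALLOC][9-38 FREE]
Op 5: free(a) -> (freed a); heap: [0-1 FREE][2-8 ALLOC][9-38 FREE]
Op 6: free(c) -> (freed c); heap: [0-38 FREE]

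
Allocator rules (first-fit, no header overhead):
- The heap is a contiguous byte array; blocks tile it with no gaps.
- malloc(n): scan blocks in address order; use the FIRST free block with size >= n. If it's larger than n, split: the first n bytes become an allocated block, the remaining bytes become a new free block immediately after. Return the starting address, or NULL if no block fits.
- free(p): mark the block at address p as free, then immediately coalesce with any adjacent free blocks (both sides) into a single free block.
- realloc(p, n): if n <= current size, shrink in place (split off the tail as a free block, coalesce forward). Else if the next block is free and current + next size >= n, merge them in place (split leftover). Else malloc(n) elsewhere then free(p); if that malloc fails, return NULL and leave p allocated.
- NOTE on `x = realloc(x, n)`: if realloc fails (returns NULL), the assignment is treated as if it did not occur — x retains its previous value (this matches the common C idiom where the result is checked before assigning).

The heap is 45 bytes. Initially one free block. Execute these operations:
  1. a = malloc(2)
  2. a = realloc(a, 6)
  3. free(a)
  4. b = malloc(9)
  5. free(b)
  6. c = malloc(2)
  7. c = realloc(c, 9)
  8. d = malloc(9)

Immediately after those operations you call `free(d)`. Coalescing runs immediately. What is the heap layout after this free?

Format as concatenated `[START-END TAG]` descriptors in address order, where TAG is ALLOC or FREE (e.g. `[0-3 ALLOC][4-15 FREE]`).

Answer: [0-8 ALLOC][9-44 FREE]

Derivation:
Op 1: a = malloc(2) -> a = 0; heap: [0-1 ALLOC][2-44 FREE]
Op 2: a = realloc(a, 6) -> a = 0; heap: [0-5 ALLOC][6-44 FREE]
Op 3: free(a) -> (freed a); heap: [0-44 FREE]
Op 4: b = malloc(9) -> b = 0; heap: [0-8 ALLOC][9-44 FREE]
Op 5: free(b) -> (freed b); heap: [0-44 FREE]
Op 6: c = malloc(2) -> c = 0; heap: [0-1 ALLOC][2-44 FREE]
Op 7: c = realloc(c, 9) -> c = 0; heap: [0-8 ALLOC][9-44 FREE]
Op 8: d = malloc(9) -> d = 9; heap: [0-8 ALLOC][9-17 ALLOC][18-44 FREE]
free(d): d = 9 -> block [9-17 ALLOC]; mark free, coalesce with adjacent free neighbors -> [0-8 ALLOC][9-44 FREE]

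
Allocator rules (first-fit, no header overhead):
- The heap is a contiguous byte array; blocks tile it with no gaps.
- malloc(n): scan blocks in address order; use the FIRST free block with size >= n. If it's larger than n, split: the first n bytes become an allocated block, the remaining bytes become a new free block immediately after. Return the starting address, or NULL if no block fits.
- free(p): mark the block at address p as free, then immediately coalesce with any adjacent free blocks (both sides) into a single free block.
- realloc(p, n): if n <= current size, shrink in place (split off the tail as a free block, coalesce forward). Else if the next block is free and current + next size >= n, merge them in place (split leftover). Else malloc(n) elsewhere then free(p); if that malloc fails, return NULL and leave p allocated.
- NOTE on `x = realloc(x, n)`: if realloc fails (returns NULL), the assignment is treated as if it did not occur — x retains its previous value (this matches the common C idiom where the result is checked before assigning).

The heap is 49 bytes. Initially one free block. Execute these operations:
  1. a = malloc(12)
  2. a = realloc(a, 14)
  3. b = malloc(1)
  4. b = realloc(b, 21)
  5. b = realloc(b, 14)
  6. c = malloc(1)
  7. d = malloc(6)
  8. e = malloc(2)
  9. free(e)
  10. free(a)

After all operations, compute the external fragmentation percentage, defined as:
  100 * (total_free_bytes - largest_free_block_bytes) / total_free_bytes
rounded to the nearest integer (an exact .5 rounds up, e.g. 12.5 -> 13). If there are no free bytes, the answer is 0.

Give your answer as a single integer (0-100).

Op 1: a = malloc(12) -> a = 0; heap: [0-11 ALLOC][12-48 FREE]
Op 2: a = realloc(a, 14) -> a = 0; heap: [0-13 ALLOC][14-48 FREE]
Op 3: b = malloc(1) -> b = 14; heap: [0-13 ALLOC][14-14 ALLOC][15-48 FREE]
Op 4: b = realloc(b, 21) -> b = 14; heap: [0-13 ALLOC][14-34 ALLOC][35-48 FREE]
Op 5: b = realloc(b, 14) -> b = 14; heap: [0-13 ALLOC][14-27 ALLOC][28-48 FREE]
Op 6: c = malloc(1) -> c = 28; heap: [0-13 ALLOC][14-27 ALLOC][28-28 ALLOC][29-48 FREE]
Op 7: d = malloc(6) -> d = 29; heap: [0-13 ALLOC][14-27 ALLOC][28-28 ALLOC][29-34 ALLOC][35-48 FREE]
Op 8: e = malloc(2) -> e = 35; heap: [0-13 ALLOC][14-27 ALLOC][28-28 ALLOC][29-34 ALLOC][35-36 ALLOC][37-48 FREE]
Op 9: free(e) -> (freed e); heap: [0-13 ALLOC][14-27 ALLOC][28-28 ALLOC][29-34 ALLOC][35-48 FREE]
Op 10: free(a) -> (freed a); heap: [0-13 FREE][14-27 ALLOC][28-28 ALLOC][29-34 ALLOC][35-48 FREE]
Free blocks: [14 14] total_free=28 largest=14 -> 100*(28-14)/28 = 1400/28 = 50

Answer: 50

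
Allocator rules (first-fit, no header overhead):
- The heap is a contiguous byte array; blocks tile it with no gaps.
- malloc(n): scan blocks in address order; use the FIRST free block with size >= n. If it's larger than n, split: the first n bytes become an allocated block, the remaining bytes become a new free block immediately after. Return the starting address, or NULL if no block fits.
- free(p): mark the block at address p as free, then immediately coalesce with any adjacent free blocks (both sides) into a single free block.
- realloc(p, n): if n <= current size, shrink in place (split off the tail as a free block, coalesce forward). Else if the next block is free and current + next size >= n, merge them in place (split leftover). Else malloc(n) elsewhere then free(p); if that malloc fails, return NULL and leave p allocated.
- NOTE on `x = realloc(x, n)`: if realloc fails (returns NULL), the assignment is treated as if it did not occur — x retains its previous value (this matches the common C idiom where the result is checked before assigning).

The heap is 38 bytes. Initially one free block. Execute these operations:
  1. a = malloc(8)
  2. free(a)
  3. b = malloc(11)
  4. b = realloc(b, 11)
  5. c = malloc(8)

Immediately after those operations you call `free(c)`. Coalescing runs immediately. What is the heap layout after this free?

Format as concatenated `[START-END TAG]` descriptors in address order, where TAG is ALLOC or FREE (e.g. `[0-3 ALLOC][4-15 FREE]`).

Op 1: a = malloc(8) -> a = 0; heap: [0-7 ALLOC][8-37 FREE]
Op 2: free(a) -> (freed a); heap: [0-37 FREE]
Op 3: b = malloc(11) -> b = 0; heap: [0-10 ALLOC][11-37 FREE]
Op 4: b = realloc(b, 11) -> b = 0; heap: [0-10 ALLOC][11-37 FREE]
Op 5: c = malloc(8) -> c = 11; heap: [0-10 ALLOC][11-18 ALLOC][19-37 FREE]
free(c): c = 11 -> block [11-18 ALLOC]; mark free, coalesce with adjacent free neighbors -> [0-10 ALLOC][11-37 FREE]

Answer: [0-10 ALLOC][11-37 FREE]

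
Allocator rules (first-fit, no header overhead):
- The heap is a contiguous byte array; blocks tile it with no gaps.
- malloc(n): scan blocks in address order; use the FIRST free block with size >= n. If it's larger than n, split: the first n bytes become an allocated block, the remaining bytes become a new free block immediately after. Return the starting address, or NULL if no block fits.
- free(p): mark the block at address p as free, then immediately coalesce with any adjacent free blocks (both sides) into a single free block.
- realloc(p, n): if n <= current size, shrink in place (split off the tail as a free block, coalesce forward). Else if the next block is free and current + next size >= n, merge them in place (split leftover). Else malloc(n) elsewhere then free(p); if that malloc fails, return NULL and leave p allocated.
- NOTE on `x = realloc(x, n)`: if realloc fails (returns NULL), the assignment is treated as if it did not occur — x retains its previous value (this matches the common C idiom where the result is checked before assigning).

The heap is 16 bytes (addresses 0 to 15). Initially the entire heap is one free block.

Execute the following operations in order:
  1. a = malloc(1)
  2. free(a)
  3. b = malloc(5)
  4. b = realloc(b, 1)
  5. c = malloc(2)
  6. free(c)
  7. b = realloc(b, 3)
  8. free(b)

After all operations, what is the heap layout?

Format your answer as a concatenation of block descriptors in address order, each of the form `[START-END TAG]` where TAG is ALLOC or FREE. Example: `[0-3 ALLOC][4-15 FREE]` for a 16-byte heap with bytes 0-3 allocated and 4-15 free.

Answer: [0-15 FREE]

Derivation:
Op 1: a = malloc(1) -> a = 0; heap: [0-0 ALLOC][1-15 FREE]
Op 2: free(a) -> (freed a); heap: [0-15 FREE]
Op 3: b = malloc(5) -> b = 0; heap: [0-4 ALLOC][5-15 FREE]
Op 4: b = realloc(b, 1) -> b = 0; heap: [0-0 ALLOC][1-15 FREE]
Op 5: c = malloc(2) -> c = 1; heap: [0-0 ALLOC][1-2 ALLOC][3-15 FREE]
Op 6: free(c) -> (freed c); heap: [0-0 ALLOC][1-15 FREE]
Op 7: b = realloc(b, 3) -> b = 0; heap: [0-2 ALLOC][3-15 FREE]
Op 8: free(b) -> (freed b); heap: [0-15 FREE]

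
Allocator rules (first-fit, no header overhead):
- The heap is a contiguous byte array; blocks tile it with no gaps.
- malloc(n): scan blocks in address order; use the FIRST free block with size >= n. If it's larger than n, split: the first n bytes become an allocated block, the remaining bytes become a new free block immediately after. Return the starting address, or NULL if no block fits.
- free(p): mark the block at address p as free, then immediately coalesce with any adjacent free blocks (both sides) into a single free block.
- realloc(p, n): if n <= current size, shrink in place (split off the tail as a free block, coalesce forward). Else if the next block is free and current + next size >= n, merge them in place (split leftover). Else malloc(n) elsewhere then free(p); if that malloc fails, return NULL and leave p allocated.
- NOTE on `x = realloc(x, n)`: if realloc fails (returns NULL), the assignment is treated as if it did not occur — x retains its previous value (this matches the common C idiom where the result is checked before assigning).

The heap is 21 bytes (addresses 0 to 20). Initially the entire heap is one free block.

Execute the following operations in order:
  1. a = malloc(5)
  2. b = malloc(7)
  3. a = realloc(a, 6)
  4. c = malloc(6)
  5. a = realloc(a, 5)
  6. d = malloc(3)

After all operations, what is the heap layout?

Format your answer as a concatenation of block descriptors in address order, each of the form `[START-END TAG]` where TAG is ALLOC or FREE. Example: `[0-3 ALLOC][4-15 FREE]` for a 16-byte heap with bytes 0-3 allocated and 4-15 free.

Op 1: a = malloc(5) -> a = 0; heap: [0-4 ALLOC][5-20 FREE]
Op 2: b = malloc(7) -> b = 5; heap: [0-4 ALLOC][5-11 ALLOC][12-20 FREE]
Op 3: a = realloc(a, 6) -> a = 12; heap: [0-4 FREE][5-11 ALLOC][12-17 ALLOC][18-20 FREE]
Op 4: c = malloc(6) -> c = NULL; heap: [0-4 FREE][5-11 ALLOC][12-17 ALLOC][18-20 FREE]
Op 5: a = realloc(a, 5) -> a = 12; heap: [0-4 FREE][5-11 ALLOC][12-16 ALLOC][17-20 FREE]
Op 6: d = malloc(3) -> d = 0; heap: [0-2 ALLOC][3-4 FREE][5-11 ALLOC][12-16 ALLOC][17-20 FREE]

Answer: [0-2 ALLOC][3-4 FREE][5-11 ALLOC][12-16 ALLOC][17-20 FREE]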